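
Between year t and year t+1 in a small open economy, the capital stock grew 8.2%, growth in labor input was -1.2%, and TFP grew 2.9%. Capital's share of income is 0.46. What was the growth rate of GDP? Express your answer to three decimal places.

6.024%

Labor's share = 1 − 0.46 = 0.54.
The capital stock: 0.46 × 8.2 = 3.772 pp.
Labor input: 0.54 × (-1.2) = -0.648 pp.
Output growth = 2.9 + 3.124 = 6.024%.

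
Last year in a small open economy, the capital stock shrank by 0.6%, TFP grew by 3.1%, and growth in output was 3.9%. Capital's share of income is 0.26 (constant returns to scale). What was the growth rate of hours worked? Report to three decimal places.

Hours worked grew 1.292%.

Labor's share = 1 − 0.26 = 0.74.
gY = gA + 0.26×(-0.6) + 0.74×g.
0.74×g = 3.9 − 3.1 + 0.156 = 0.956.
g = 0.956 / 0.74 = 1.29189%.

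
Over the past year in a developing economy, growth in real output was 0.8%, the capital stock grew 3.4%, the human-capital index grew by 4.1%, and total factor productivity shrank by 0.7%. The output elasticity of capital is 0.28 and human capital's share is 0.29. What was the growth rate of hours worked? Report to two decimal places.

-1.49%

Labor's share = 1 − 0.28 − 0.29 = 0.43.
gY = gA + 0.28×3.4 + 0.29×4.1 + 0.43×g.
0.43×g = 0.8 + 0.7 − 2.141 = -0.641.
g = -0.641 / 0.43 = -1.4907%.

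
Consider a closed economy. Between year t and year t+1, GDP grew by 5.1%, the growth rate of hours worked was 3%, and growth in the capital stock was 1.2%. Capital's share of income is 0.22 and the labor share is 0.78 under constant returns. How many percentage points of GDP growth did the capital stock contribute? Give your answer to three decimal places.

Contribution = share × growth = 0.22 × 1.2 = 0.264 pp.

0.264 percentage points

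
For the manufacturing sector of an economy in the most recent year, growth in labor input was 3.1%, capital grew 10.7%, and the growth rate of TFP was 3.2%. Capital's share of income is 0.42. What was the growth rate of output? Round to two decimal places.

Labor's share = 1 − 0.42 = 0.58.
Capital: 0.42 × 10.7 = 4.494 pp.
Labor input: 0.58 × 3.1 = 1.798 pp.
Output growth = 3.2 + 6.292 = 9.492%.

Output growth was 9.49%.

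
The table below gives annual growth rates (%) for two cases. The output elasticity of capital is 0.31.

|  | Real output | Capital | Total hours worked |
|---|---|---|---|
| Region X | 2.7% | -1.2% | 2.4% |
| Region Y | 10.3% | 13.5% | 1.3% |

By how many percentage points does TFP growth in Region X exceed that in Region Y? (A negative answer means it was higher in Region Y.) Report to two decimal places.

Labor's share = 1 − 0.31 = 0.69.
Region X: TFP = 2.7 + 0.372 − 1.656 = 1.416%.
Region Y: TFP = 10.3 − 4.185 − 0.897 = 5.218%.
Difference = 1.416 − (5.218) = -3.802 pp.

-3.80 percentage points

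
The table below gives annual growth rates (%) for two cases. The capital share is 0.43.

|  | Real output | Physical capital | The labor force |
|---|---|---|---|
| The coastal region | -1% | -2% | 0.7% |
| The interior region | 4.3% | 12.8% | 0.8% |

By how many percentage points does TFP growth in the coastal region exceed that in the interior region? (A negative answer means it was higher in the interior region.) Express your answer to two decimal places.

Labor's share = 1 − 0.43 = 0.57.
The coastal region: TFP = -1 + 0.86 − 0.399 = -0.539%.
The interior region: TFP = 4.3 − 5.504 − 0.456 = -1.66%.
Difference = -0.539 − (-1.66) = 1.121 pp.

1.12 percentage points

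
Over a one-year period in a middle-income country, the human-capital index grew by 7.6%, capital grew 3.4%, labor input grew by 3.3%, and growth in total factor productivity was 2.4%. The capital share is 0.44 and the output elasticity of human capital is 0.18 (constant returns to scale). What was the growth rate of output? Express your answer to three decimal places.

Labor's share = 1 − 0.44 − 0.18 = 0.38.
Capital: 0.44 × 3.4 = 1.496 pp.
The human-capital index: 0.18 × 7.6 = 1.368 pp.
Labor input: 0.38 × 3.3 = 1.254 pp.
Output growth = 2.4 + 4.118 = 6.518%.

Output growth was 6.518%.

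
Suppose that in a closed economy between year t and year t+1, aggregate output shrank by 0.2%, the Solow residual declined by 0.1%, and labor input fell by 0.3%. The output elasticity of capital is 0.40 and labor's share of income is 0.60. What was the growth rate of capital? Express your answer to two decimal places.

Capital growth was 0.20%.

Labor's share = 1 − 0.4 = 0.6.
gY = gA + 0.6×(-0.3) + 0.4×g.
0.4×g = -0.2 + 0.1 + 0.18 = 0.08.
g = 0.08 / 0.4 = 0.2%.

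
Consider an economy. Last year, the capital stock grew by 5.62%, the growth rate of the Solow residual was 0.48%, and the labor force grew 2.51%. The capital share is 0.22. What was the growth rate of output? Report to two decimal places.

Labor's share = 1 − 0.22 = 0.78.
The capital stock: 0.22 × 5.62 = 1.2364 pp.
The labor force: 0.78 × 2.51 = 1.9578 pp.
Output growth = 0.48 + 3.1942 = 3.6742%.

3.67%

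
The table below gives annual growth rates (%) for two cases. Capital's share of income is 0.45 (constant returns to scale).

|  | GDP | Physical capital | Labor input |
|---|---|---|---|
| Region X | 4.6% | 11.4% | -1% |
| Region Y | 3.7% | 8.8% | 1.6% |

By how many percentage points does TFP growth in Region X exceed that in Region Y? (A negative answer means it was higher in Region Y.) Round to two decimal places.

Labor's share = 1 − 0.45 = 0.55.
Region X: TFP = 4.6 − 5.13 + 0.55 = 0.02%.
Region Y: TFP = 3.7 − 3.96 − 0.88 = -1.14%.
Difference = 0.02 − (-1.14) = 1.16 pp.

1.16 percentage points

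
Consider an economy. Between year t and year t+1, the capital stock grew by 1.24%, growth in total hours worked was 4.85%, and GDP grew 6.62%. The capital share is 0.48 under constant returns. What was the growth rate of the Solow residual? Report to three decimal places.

Labor's share = 1 − 0.48 = 0.52.
The capital stock: 0.48 × 1.24 = 0.5952 pp.
Total hours worked: 0.52 × 4.85 = 2.522 pp.
TFP growth = 6.62 − 3.1172 = 3.5028%.

The Solow residual grew 3.503%.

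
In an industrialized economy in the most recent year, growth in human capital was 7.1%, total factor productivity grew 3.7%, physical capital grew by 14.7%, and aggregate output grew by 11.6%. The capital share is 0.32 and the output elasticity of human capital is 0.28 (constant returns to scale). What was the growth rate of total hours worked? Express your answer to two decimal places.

Labor's share = 1 − 0.32 − 0.28 = 0.4.
gY = gA + 0.32×14.7 + 0.28×7.1 + 0.4×g.
0.4×g = 11.6 − 3.7 − 6.692 = 1.208.
g = 1.208 / 0.4 = 3.02%.

Total hours worked growth was 3.02%.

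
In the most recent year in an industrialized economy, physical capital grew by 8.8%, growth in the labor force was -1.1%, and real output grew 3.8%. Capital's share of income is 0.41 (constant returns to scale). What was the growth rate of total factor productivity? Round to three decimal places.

Labor's share = 1 − 0.41 = 0.59.
Physical capital: 0.41 × 8.8 = 3.608 pp.
The labor force: 0.59 × (-1.1) = -0.649 pp.
TFP growth = 3.8 − 2.959 = 0.841%.

0.841%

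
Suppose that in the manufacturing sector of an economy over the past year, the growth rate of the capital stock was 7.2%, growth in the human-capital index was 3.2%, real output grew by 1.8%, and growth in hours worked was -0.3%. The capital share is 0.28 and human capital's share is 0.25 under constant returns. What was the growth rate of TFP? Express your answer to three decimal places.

Labor's share = 1 − 0.28 − 0.25 = 0.47.
The capital stock: 0.28 × 7.2 = 2.016 pp.
The human-capital index: 0.25 × 3.2 = 0.8 pp.
Hours worked: 0.47 × (-0.3) = -0.141 pp.
TFP growth = 1.8 − 2.675 = -0.875%.

-0.875%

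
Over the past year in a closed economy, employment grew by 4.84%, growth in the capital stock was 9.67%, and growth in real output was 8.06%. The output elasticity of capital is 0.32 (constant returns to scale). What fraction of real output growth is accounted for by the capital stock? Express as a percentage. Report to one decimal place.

The capital stock contributed 0.32 × 9.67 = 3.0944 pp.
Share of growth = 3.0944 / 8.06 × 100 = 38.392%.

The capital stock accounted for 38.4% of growth.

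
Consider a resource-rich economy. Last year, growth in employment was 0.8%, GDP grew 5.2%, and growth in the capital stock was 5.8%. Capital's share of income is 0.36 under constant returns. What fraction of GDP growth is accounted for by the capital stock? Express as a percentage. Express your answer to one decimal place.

The capital stock contributed 0.36 × 5.8 = 2.088 pp.
Share of growth = 2.088 / 5.2 × 100 = 40.154%.

40.2%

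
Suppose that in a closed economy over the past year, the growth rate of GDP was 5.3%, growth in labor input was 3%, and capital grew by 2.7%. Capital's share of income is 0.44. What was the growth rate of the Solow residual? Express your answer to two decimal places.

2.43%

Labor's share = 1 − 0.44 = 0.56.
Capital: 0.44 × 2.7 = 1.188 pp.
Labor input: 0.56 × 3 = 1.68 pp.
TFP growth = 5.3 − 2.868 = 2.432%.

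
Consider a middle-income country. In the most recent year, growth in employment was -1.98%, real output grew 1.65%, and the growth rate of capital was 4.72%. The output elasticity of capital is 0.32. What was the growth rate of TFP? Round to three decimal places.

Labor's share = 1 − 0.32 = 0.68.
Capital: 0.32 × 4.72 = 1.5104 pp.
Employment: 0.68 × (-1.98) = -1.3464 pp.
TFP growth = 1.65 − 0.164 = 1.486%.

1.486%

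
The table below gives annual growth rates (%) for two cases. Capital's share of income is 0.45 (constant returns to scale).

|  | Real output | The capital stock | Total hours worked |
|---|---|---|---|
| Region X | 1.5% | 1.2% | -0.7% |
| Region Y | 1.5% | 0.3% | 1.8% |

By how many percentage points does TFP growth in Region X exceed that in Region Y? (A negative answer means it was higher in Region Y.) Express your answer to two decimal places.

Labor's share = 1 − 0.45 = 0.55.
Region X: TFP = 1.5 − 0.54 + 0.385 = 1.345%.
Region Y: TFP = 1.5 − 0.135 − 0.99 = 0.375%.
Difference = 1.345 − (0.375) = 0.97 pp.

0.97 percentage points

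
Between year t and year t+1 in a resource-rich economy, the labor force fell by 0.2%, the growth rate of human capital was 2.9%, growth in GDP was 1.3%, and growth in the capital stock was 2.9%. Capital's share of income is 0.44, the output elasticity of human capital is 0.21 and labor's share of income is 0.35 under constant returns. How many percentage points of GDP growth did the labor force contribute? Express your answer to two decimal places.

-0.07

Labor's share = 1 − 0.44 − 0.21 = 0.35.
Contribution = share × growth = 0.35 × (-0.2) = -0.07 pp.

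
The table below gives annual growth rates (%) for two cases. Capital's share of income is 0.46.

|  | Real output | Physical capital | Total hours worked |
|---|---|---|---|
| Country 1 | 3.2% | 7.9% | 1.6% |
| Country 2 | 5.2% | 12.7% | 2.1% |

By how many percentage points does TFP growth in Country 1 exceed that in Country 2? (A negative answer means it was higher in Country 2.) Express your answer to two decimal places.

Labor's share = 1 − 0.46 = 0.54.
Country 1: TFP = 3.2 − 3.634 − 0.864 = -1.298%.
Country 2: TFP = 5.2 − 5.842 − 1.134 = -1.776%.
Difference = -1.298 − (-1.776) = 0.478 pp.

0.48 percentage points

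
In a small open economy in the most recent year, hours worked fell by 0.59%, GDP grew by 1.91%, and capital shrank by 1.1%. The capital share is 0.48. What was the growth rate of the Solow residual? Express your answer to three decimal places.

Labor's share = 1 − 0.48 = 0.52.
Capital: 0.48 × (-1.1) = -0.528 pp.
Hours worked: 0.52 × (-0.59) = -0.3068 pp.
TFP growth = 1.91 + 0.8348 = 2.7448%.

2.745%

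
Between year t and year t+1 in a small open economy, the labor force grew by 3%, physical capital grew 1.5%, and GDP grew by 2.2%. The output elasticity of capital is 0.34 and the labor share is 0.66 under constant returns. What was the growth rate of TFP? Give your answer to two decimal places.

Labor's share = 1 − 0.34 = 0.66.
Physical capital: 0.34 × 1.5 = 0.51 pp.
The labor force: 0.66 × 3 = 1.98 pp.
TFP growth = 2.2 − 2.49 = -0.29%.

-0.29%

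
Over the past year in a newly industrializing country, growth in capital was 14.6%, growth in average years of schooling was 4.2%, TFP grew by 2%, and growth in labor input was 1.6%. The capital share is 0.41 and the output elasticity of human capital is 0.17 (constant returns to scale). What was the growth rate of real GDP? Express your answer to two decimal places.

9.37%

Labor's share = 1 − 0.41 − 0.17 = 0.42.
Capital: 0.41 × 14.6 = 5.986 pp.
Average years of schooling: 0.17 × 4.2 = 0.714 pp.
Labor input: 0.42 × 1.6 = 0.672 pp.
Output growth = 2 + 7.372 = 9.372%.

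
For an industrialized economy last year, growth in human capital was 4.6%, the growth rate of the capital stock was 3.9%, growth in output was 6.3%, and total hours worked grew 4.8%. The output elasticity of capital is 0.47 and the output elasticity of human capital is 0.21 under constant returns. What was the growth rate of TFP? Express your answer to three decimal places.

1.965%

Labor's share = 1 − 0.47 − 0.21 = 0.32.
The capital stock: 0.47 × 3.9 = 1.833 pp.
Human capital: 0.21 × 4.6 = 0.966 pp.
Total hours worked: 0.32 × 4.8 = 1.536 pp.
TFP growth = 6.3 − 4.335 = 1.965%.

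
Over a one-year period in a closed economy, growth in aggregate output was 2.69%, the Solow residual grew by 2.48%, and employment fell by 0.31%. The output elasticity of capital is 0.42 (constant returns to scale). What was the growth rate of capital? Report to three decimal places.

Capital growth was 0.928%.

Labor's share = 1 − 0.42 = 0.58.
gY = gA + 0.58×(-0.31) + 0.42×g.
0.42×g = 2.69 − 2.48 + 0.1798 = 0.3898.
g = 0.3898 / 0.42 = 0.9281%.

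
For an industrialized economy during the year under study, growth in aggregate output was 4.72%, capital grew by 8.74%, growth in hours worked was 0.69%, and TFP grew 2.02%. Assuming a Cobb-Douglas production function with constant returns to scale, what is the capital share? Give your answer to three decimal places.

gY = gA + α·gK + (1−α)·gL, so gY − gA − gL = α(gK − gL).
4.72 − 2.02 − 0.69 = α × (8.74 − 0.69).
2.01 = 8.05 α, so α = 0.24969.

The capital share is 0.250.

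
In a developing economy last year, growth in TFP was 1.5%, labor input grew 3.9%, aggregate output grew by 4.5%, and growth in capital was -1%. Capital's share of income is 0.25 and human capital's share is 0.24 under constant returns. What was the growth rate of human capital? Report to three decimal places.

Human capital grew 5.254%.

Labor's share = 1 − 0.25 − 0.24 = 0.51.
gY = gA + 0.25×(-1) + 0.51×3.9 + 0.24×g.
0.24×g = 4.5 − 1.5 − 1.739 = 1.261.
g = 1.261 / 0.24 = 5.25417%.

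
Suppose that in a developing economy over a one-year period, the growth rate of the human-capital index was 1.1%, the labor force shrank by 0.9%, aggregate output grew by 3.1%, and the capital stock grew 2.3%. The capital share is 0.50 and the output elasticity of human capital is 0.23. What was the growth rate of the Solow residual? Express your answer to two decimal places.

Labor's share = 1 − 0.5 − 0.23 = 0.27.
The capital stock: 0.5 × 2.3 = 1.15 pp.
The human-capital index: 0.23 × 1.1 = 0.253 pp.
The labor force: 0.27 × (-0.9) = -0.243 pp.
TFP growth = 3.1 − 1.16 = 1.94%.

1.94%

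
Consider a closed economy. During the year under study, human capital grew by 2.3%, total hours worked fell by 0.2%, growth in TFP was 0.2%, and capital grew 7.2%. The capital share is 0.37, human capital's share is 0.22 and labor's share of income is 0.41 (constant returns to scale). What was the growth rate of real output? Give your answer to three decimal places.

Real output grew 3.288%.

Labor's share = 1 − 0.37 − 0.22 = 0.41.
Capital: 0.37 × 7.2 = 2.664 pp.
Human capital: 0.22 × 2.3 = 0.506 pp.
Total hours worked: 0.41 × (-0.2) = -0.082 pp.
Output growth = 0.2 + 3.088 = 3.288%.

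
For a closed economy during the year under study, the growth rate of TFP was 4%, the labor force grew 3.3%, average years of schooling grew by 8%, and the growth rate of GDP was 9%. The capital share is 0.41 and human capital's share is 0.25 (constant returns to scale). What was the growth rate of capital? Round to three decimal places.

4.580%

Labor's share = 1 − 0.41 − 0.25 = 0.34.
gY = gA + 0.25×8 + 0.34×3.3 + 0.41×g.
0.41×g = 9 − 4 − 3.122 = 1.878.
g = 1.878 / 0.41 = 4.58049%.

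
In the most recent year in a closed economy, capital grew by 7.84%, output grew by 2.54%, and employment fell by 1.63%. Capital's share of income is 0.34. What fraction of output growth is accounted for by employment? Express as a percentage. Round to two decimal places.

Labor's share = 1 − 0.34 = 0.66.
Employment contributed 0.66 × (-1.63) = -1.0758 pp.
Share of growth = -1.0758 / 2.54 × 100 = -42.3543%.

Employment accounted for -42.35% of growth.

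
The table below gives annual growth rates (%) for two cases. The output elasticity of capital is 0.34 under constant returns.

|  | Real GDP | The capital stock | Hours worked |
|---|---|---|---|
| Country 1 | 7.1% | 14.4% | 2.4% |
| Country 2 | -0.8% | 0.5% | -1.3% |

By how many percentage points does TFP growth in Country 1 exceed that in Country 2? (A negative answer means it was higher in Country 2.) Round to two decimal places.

0.73 percentage points

Labor's share = 1 − 0.34 = 0.66.
Country 1: TFP = 7.1 − 4.896 − 1.584 = 0.62%.
Country 2: TFP = -0.8 − 0.17 + 0.858 = -0.112%.
Difference = 0.62 − (-0.112) = 0.732 pp.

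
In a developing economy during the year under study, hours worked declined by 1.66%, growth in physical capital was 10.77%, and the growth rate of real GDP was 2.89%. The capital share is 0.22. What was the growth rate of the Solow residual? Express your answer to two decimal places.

Labor's share = 1 − 0.22 = 0.78.
Physical capital: 0.22 × 10.77 = 2.3694 pp.
Hours worked: 0.78 × (-1.66) = -1.2948 pp.
TFP growth = 2.89 − 1.0746 = 1.8154%.

1.82%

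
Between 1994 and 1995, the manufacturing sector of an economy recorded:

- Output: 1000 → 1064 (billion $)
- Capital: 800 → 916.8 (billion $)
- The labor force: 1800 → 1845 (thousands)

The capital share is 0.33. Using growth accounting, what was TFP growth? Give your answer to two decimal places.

-0.09%

Output growth = (1064 − 1000) / 1000 = 6.4%.
Capital growth = (916.8 − 800) / 800 = 14.6%.
The labor force growth = (1845 − 1800) / 1800 = 2.5%.
Labor's share = 1 − 0.33 = 0.67.
Capital: 0.33 × 14.6 = 4.818 pp.
The labor force: 0.67 × 2.5 = 1.675 pp.
TFP growth = 6.4 − 6.493 = -0.093%.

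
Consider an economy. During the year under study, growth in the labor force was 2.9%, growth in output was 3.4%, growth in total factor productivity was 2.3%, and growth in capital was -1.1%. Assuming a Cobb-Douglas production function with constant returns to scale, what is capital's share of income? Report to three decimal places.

gY = gA + α·gK + (1−α)·gL, so gY − gA − gL = α(gK − gL).
3.4 − 2.3 − 2.9 = α × (-1.1 − 2.9).
-1.8 = -4 α, so α = 0.45.

0.450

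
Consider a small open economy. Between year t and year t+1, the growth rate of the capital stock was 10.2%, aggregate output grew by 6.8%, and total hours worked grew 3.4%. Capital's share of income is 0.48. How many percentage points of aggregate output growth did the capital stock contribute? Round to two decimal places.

Contribution = share × growth = 0.48 × 10.2 = 4.896 pp.

4.90 pp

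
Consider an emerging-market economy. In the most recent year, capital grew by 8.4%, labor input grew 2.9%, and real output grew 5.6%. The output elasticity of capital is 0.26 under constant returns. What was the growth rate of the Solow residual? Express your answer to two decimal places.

1.27%

Labor's share = 1 − 0.26 = 0.74.
Capital: 0.26 × 8.4 = 2.184 pp.
Labor input: 0.74 × 2.9 = 2.146 pp.
TFP growth = 5.6 − 4.33 = 1.27%.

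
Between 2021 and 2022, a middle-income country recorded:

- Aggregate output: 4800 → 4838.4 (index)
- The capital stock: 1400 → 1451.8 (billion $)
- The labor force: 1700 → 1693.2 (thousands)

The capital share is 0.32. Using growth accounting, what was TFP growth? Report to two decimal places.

-0.11%

Aggregate output growth = (4838.4 − 4800) / 4800 = 0.8%.
The capital stock growth = (1451.8 − 1400) / 1400 = 3.7%.
The labor force growth = (1693.2 − 1700) / 1700 = -0.4%.
Labor's share = 1 − 0.32 = 0.68.
The capital stock: 0.32 × 3.7 = 1.184 pp.
The labor force: 0.68 × (-0.4) = -0.272 pp.
TFP growth = 0.8 − 0.912 = -0.112%.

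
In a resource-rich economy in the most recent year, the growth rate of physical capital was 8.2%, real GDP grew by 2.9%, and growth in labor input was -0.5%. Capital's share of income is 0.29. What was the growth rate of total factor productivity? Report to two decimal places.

0.88%

Labor's share = 1 − 0.29 = 0.71.
Physical capital: 0.29 × 8.2 = 2.378 pp.
Labor input: 0.71 × (-0.5) = -0.355 pp.
TFP growth = 2.9 − 2.023 = 0.877%.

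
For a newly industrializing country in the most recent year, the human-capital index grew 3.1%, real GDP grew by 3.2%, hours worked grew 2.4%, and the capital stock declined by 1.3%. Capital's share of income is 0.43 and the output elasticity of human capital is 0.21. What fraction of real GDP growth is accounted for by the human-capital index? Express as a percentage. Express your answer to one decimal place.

The human-capital index contributed 0.21 × 3.1 = 0.651 pp.
Share of growth = 0.651 / 3.2 × 100 = 20.344%.

The human-capital index accounted for 20.3% of growth.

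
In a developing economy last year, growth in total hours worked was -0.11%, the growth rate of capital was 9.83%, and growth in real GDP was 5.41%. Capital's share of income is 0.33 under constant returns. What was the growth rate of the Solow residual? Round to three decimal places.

Labor's share = 1 − 0.33 = 0.67.
Capital: 0.33 × 9.83 = 3.2439 pp.
Total hours worked: 0.67 × (-0.11) = -0.0737 pp.
TFP growth = 5.41 − 3.1702 = 2.2398%.

2.240%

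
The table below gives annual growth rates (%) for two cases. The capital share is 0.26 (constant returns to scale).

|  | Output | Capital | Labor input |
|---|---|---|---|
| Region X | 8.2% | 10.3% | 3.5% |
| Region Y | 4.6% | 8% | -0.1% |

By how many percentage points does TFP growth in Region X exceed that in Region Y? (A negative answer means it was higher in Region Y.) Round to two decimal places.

Labor's share = 1 − 0.26 = 0.74.
Region X: TFP = 8.2 − 2.678 − 2.59 = 2.932%.
Region Y: TFP = 4.6 − 2.08 + 0.074 = 2.594%.
Difference = 2.932 − (2.594) = 0.338 pp.

0.34 percentage points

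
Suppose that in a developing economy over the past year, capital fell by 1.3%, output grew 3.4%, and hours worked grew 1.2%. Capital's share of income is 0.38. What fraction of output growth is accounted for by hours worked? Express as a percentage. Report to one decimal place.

21.9%

Labor's share = 1 − 0.38 = 0.62.
Hours worked contributed 0.62 × 1.2 = 0.744 pp.
Share of growth = 0.744 / 3.4 × 100 = 21.882%.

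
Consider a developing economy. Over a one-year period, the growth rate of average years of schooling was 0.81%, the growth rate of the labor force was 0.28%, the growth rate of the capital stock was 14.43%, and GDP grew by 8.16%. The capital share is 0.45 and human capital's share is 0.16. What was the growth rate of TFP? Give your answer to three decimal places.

Labor's share = 1 − 0.45 − 0.16 = 0.39.
The capital stock: 0.45 × 14.43 = 6.4935 pp.
Average years of schooling: 0.16 × 0.81 = 0.1296 pp.
The labor force: 0.39 × 0.28 = 0.1092 pp.
TFP growth = 8.16 − 6.7323 = 1.4277%.

1.428%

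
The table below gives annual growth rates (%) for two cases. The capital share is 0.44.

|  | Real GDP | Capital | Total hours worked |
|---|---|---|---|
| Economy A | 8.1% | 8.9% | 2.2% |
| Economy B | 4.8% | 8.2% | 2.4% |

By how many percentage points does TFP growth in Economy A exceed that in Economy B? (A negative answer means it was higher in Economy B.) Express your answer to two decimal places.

Labor's share = 1 − 0.44 = 0.56.
Economy A: TFP = 8.1 − 3.916 − 1.232 = 2.952%.
Economy B: TFP = 4.8 − 3.608 − 1.344 = -0.152%.
Difference = 2.952 − (-0.152) = 3.104 pp.

3.10 percentage points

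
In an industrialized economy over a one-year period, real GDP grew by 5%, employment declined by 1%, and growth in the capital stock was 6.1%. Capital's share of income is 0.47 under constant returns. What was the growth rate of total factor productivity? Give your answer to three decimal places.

Labor's share = 1 − 0.47 = 0.53.
The capital stock: 0.47 × 6.1 = 2.867 pp.
Employment: 0.53 × (-1) = -0.53 pp.
TFP growth = 5 − 2.337 = 2.663%.

2.663%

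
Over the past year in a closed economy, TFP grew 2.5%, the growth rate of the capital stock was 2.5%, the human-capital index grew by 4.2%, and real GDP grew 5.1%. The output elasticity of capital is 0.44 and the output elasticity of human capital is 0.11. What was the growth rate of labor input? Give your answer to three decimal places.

2.307%

Labor's share = 1 − 0.44 − 0.11 = 0.45.
gY = gA + 0.44×2.5 + 0.11×4.2 + 0.45×g.
0.45×g = 5.1 − 2.5 − 1.562 = 1.038.
g = 1.038 / 0.45 = 2.30667%.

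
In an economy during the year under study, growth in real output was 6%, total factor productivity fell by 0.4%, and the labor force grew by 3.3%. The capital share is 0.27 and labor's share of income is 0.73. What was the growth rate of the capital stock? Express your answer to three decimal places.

14.781%

Labor's share = 1 − 0.27 = 0.73.
gY = gA + 0.73×3.3 + 0.27×g.
0.27×g = 6 + 0.4 − 2.409 = 3.991.
g = 3.991 / 0.27 = 14.78148%.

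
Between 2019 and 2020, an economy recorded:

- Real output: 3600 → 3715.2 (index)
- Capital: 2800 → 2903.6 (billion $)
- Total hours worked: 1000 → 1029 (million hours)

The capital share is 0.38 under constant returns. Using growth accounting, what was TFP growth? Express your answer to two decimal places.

Real output growth = (3715.2 − 3600) / 3600 = 3.2%.
Capital growth = (2903.6 − 2800) / 2800 = 3.7%.
Total hours worked growth = (1029 − 1000) / 1000 = 2.9%.
Labor's share = 1 − 0.38 = 0.62.
Capital: 0.38 × 3.7 = 1.406 pp.
Total hours worked: 0.62 × 2.9 = 1.798 pp.
TFP growth = 3.2 − 3.204 = -0.004%.

TFP growth was 0.00%.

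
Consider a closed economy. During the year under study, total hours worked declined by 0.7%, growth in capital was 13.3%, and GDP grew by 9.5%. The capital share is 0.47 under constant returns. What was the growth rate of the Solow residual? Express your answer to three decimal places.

The Solow residual growth was 3.620%.

Labor's share = 1 − 0.47 = 0.53.
Capital: 0.47 × 13.3 = 6.251 pp.
Total hours worked: 0.53 × (-0.7) = -0.371 pp.
TFP growth = 9.5 − 5.88 = 3.62%.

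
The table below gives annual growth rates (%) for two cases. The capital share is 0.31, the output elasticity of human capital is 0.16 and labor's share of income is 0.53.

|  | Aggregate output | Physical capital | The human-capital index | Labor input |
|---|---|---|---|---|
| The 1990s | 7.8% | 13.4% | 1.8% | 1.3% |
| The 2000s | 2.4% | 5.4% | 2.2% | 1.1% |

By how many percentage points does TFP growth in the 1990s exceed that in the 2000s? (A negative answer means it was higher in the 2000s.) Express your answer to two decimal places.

2.88 percentage points

Labor's share = 1 − 0.31 − 0.16 = 0.53.
The 1990s: TFP = 7.8 − 4.154 − 0.288 − 0.689 = 2.669%.
The 2000s: TFP = 2.4 − 1.674 − 0.352 − 0.583 = -0.209%.
Difference = 2.669 − (-0.209) = 2.878 pp.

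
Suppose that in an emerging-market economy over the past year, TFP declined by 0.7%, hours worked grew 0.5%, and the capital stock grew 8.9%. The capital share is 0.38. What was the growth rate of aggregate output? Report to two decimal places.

Labor's share = 1 − 0.38 = 0.62.
The capital stock: 0.38 × 8.9 = 3.382 pp.
Hours worked: 0.62 × 0.5 = 0.31 pp.
Output growth = -0.7 + 3.692 = 2.992%.

Aggregate output growth was 2.99%.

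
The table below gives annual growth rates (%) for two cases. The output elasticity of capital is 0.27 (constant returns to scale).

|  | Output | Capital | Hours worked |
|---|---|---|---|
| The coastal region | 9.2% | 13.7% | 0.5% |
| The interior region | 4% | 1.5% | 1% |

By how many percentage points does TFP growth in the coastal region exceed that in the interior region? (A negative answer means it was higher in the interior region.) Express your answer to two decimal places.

Labor's share = 1 − 0.27 = 0.73.
The coastal region: TFP = 9.2 − 3.699 − 0.365 = 5.136%.
The interior region: TFP = 4 − 0.405 − 0.73 = 2.865%.
Difference = 5.136 − (2.865) = 2.271 pp.

2.27 percentage points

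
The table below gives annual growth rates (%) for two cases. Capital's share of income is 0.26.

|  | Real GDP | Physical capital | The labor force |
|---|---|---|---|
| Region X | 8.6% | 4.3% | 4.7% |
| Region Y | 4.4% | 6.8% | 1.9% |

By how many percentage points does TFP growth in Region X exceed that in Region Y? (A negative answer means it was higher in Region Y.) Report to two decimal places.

Labor's share = 1 − 0.26 = 0.74.
Region X: TFP = 8.6 − 1.118 − 3.478 = 4.004%.
Region Y: TFP = 4.4 − 1.768 − 1.406 = 1.226%.
Difference = 4.004 − (1.226) = 2.778 pp.

2.78 percentage points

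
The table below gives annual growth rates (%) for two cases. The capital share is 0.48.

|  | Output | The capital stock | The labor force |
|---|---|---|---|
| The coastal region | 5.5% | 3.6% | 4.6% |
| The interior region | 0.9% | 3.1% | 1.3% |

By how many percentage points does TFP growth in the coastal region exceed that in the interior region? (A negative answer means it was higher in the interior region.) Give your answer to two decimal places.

Labor's share = 1 − 0.48 = 0.52.
The coastal region: TFP = 5.5 − 1.728 − 2.392 = 1.38%.
The interior region: TFP = 0.9 − 1.488 − 0.676 = -1.264%.
Difference = 1.38 − (-1.264) = 2.644 pp.

2.64 percentage points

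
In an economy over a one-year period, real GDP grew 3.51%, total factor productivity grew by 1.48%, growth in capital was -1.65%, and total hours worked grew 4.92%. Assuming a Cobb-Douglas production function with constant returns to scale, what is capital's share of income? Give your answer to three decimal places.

gY = gA + α·gK + (1−α)·gL, so gY − gA − gL = α(gK − gL).
3.51 − 1.48 − 4.92 = α × (-1.65 − 4.92).
-2.89 = -6.57 α, so α = 0.43988.

Capital's share of income is 0.440.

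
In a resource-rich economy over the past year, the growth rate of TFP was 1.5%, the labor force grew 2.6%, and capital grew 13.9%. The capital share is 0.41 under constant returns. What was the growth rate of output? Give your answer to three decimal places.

8.733%

Labor's share = 1 − 0.41 = 0.59.
Capital: 0.41 × 13.9 = 5.699 pp.
The labor force: 0.59 × 2.6 = 1.534 pp.
Output growth = 1.5 + 7.233 = 8.733%.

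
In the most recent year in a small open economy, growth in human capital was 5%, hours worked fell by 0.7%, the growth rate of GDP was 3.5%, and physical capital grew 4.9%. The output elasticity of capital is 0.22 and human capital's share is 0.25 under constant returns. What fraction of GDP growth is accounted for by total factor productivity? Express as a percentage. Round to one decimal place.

Total factor productivity accounted for 44.1% of growth.

Labor's share = 1 − 0.22 − 0.25 = 0.53.
Physical capital: 0.22 × 4.9 = 1.078 pp.
Human capital: 0.25 × 5 = 1.25 pp.
Hours worked: 0.53 × (-0.7) = -0.371 pp.
TFP growth = 3.5 − 1.957 = 1.543%.
TFP share of growth = 1.543 / 3.5 × 100 = 44.086%.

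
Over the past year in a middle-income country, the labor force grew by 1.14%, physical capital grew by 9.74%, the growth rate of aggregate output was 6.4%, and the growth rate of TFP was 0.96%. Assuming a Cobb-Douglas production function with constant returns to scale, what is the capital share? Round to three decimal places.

α = 0.500

gY = gA + α·gK + (1−α)·gL, so gY − gA − gL = α(gK − gL).
6.4 − 0.96 − 1.14 = α × (9.74 − 1.14).
4.3 = 8.6 α, so α = 0.5.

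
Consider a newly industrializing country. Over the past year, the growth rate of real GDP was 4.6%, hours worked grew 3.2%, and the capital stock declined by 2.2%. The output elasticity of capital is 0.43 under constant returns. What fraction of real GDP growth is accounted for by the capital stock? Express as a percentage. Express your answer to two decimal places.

The capital stock contributed 0.43 × (-2.2) = -0.946 pp.
Share of growth = -0.946 / 4.6 × 100 = -20.5652%.

The capital stock accounted for -20.57% of growth.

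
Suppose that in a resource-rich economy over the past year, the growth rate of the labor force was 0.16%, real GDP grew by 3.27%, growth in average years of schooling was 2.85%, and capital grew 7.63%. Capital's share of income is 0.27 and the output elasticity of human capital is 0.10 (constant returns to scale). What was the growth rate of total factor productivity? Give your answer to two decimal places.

0.82%

Labor's share = 1 − 0.27 − 0.1 = 0.63.
Capital: 0.27 × 7.63 = 2.0601 pp.
Average years of schooling: 0.1 × 2.85 = 0.285 pp.
The labor force: 0.63 × 0.16 = 0.1008 pp.
TFP growth = 3.27 − 2.4459 = 0.8241%.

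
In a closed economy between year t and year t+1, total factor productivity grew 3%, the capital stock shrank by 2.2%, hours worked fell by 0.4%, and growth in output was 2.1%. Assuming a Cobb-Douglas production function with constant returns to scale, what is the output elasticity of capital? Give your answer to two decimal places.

α = 0.28

gY = gA + α·gK + (1−α)·gL, so gY − gA − gL = α(gK − gL).
2.1 − 3 + 0.4 = α × (-2.2 − (-0.4)).
-0.5 = -1.8 α, so α = 0.2778.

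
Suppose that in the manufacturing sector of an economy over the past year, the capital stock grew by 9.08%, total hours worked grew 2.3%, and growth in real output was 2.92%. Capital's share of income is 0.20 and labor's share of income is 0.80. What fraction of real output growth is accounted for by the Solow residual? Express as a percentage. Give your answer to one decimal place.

-25.2%

Labor's share = 1 − 0.2 = 0.8.
The capital stock: 0.2 × 9.08 = 1.816 pp.
Total hours worked: 0.8 × 2.3 = 1.84 pp.
TFP growth = 2.92 − 3.656 = -0.736%.
TFP share of growth = -0.736 / 2.92 × 100 = -25.205%.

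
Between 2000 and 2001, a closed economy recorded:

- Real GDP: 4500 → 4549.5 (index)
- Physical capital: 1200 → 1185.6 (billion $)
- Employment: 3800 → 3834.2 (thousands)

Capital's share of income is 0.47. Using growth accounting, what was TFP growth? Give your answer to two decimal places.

Real GDP growth = (4549.5 − 4500) / 4500 = 1.1%.
Physical capital growth = (1185.6 − 1200) / 1200 = -1.2%.
Employment growth = (3834.2 − 3800) / 3800 = 0.9%.
Labor's share = 1 − 0.47 = 0.53.
Physical capital: 0.47 × (-1.2) = -0.564 pp.
Employment: 0.53 × 0.9 = 0.477 pp.
TFP growth = 1.1 + 0.087 = 1.187%.

1.19%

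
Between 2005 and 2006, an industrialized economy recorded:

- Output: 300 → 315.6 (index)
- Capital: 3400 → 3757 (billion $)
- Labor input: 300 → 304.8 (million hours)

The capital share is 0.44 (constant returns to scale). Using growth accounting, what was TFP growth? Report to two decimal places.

-0.32%

Output growth = (315.6 − 300) / 300 = 5.2%.
Capital growth = (3757 − 3400) / 3400 = 10.5%.
Labor input growth = (304.8 − 300) / 300 = 1.6%.
Labor's share = 1 − 0.44 = 0.56.
Capital: 0.44 × 10.5 = 4.62 pp.
Labor input: 0.56 × 1.6 = 0.896 pp.
TFP growth = 5.2 − 5.516 = -0.316%.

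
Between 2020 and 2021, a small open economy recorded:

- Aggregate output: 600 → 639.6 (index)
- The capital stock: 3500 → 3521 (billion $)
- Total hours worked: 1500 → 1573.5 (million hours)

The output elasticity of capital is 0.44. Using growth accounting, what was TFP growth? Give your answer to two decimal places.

Aggregate output growth = (639.6 − 600) / 600 = 6.6%.
The capital stock growth = (3521 − 3500) / 3500 = 0.6%.
Total hours worked growth = (1573.5 − 1500) / 1500 = 4.9%.
Labor's share = 1 − 0.44 = 0.56.
The capital stock: 0.44 × 0.6 = 0.264 pp.
Total hours worked: 0.56 × 4.9 = 2.744 pp.
TFP growth = 6.6 − 3.008 = 3.592%.

3.59%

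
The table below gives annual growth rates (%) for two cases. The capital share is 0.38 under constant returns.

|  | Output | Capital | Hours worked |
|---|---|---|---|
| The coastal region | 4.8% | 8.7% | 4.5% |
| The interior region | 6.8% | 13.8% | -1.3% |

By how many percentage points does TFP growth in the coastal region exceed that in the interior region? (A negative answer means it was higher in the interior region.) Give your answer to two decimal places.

-3.66 percentage points

Labor's share = 1 − 0.38 = 0.62.
The coastal region: TFP = 4.8 − 3.306 − 2.79 = -1.296%.
The interior region: TFP = 6.8 − 5.244 + 0.806 = 2.362%.
Difference = -1.296 − (2.362) = -3.658 pp.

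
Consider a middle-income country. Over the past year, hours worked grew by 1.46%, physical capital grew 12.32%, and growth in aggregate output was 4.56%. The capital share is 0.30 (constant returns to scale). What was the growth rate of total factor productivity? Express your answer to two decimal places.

-0.16%

Labor's share = 1 − 0.3 = 0.7.
Physical capital: 0.3 × 12.32 = 3.696 pp.
Hours worked: 0.7 × 1.46 = 1.022 pp.
TFP growth = 4.56 − 4.718 = -0.158%.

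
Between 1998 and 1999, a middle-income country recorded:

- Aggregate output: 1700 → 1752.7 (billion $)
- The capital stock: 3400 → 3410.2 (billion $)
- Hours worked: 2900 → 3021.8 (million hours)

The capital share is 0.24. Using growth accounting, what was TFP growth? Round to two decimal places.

Aggregate output growth = (1752.7 − 1700) / 1700 = 3.1%.
The capital stock growth = (3410.2 − 3400) / 3400 = 0.3%.
Hours worked growth = (3021.8 − 2900) / 2900 = 4.2%.
Labor's share = 1 − 0.24 = 0.76.
The capital stock: 0.24 × 0.3 = 0.072 pp.
Hours worked: 0.76 × 4.2 = 3.192 pp.
TFP growth = 3.1 − 3.264 = -0.164%.

-0.16%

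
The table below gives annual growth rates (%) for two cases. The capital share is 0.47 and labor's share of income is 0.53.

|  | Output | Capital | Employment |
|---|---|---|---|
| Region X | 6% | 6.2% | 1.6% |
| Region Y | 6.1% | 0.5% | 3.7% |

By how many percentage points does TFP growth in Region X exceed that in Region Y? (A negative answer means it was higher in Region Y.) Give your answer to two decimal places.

Labor's share = 1 − 0.47 = 0.53.
Region X: TFP = 6 − 2.914 − 0.848 = 2.238%.
Region Y: TFP = 6.1 − 0.235 − 1.961 = 3.904%.
Difference = 2.238 − (3.904) = -1.666 pp.

-1.67 percentage points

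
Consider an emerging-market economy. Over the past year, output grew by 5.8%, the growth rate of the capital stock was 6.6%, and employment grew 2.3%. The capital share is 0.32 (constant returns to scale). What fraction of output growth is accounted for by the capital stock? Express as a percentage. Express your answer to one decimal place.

The capital stock accounted for 36.4% of growth.

The capital stock contributed 0.32 × 6.6 = 2.112 pp.
Share of growth = 2.112 / 5.8 × 100 = 36.414%.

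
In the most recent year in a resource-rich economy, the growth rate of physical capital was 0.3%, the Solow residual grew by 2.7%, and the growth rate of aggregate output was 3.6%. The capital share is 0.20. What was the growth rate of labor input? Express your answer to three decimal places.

1.050%

Labor's share = 1 − 0.2 = 0.8.
gY = gA + 0.2×0.3 + 0.8×g.
0.8×g = 3.6 − 2.7 − 0.06 = 0.84.
g = 0.84 / 0.8 = 1.05%.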